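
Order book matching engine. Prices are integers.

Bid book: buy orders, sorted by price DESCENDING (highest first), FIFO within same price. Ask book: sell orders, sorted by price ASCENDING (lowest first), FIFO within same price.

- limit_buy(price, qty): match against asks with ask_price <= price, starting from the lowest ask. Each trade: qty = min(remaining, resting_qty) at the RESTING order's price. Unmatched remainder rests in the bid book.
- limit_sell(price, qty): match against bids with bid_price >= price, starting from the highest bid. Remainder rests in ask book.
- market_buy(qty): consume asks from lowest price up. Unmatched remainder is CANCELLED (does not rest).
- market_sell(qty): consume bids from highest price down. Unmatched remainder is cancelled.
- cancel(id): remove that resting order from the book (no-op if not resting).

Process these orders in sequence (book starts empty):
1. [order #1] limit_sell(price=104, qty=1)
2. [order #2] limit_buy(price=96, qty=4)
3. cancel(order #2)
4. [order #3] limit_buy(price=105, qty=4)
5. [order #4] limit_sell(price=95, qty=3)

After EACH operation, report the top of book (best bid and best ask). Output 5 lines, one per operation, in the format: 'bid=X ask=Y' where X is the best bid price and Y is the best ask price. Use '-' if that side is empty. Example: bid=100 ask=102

After op 1 [order #1] limit_sell(price=104, qty=1): fills=none; bids=[-] asks=[#1:1@104]
After op 2 [order #2] limit_buy(price=96, qty=4): fills=none; bids=[#2:4@96] asks=[#1:1@104]
After op 3 cancel(order #2): fills=none; bids=[-] asks=[#1:1@104]
After op 4 [order #3] limit_buy(price=105, qty=4): fills=#3x#1:1@104; bids=[#3:3@105] asks=[-]
After op 5 [order #4] limit_sell(price=95, qty=3): fills=#3x#4:3@105; bids=[-] asks=[-]

Answer: bid=- ask=104
bid=96 ask=104
bid=- ask=104
bid=105 ask=-
bid=- ask=-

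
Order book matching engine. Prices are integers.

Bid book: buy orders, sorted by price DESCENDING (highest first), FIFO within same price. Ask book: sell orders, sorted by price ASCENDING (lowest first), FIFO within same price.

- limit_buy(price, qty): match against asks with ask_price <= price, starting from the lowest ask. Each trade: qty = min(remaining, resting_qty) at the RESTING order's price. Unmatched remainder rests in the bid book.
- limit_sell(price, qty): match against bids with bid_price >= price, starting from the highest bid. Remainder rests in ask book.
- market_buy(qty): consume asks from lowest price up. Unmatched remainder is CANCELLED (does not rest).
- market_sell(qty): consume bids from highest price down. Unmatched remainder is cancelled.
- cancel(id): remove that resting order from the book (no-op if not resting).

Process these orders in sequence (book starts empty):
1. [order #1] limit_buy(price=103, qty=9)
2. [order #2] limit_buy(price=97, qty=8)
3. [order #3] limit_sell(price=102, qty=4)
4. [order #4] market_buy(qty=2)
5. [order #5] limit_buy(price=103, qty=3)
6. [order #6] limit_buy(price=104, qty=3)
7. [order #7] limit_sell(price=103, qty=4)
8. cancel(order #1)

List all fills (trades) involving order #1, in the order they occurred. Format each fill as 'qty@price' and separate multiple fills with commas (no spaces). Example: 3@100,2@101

Answer: 4@103,1@103

Derivation:
After op 1 [order #1] limit_buy(price=103, qty=9): fills=none; bids=[#1:9@103] asks=[-]
After op 2 [order #2] limit_buy(price=97, qty=8): fills=none; bids=[#1:9@103 #2:8@97] asks=[-]
After op 3 [order #3] limit_sell(price=102, qty=4): fills=#1x#3:4@103; bids=[#1:5@103 #2:8@97] asks=[-]
After op 4 [order #4] market_buy(qty=2): fills=none; bids=[#1:5@103 #2:8@97] asks=[-]
After op 5 [order #5] limit_buy(price=103, qty=3): fills=none; bids=[#1:5@103 #5:3@103 #2:8@97] asks=[-]
After op 6 [order #6] limit_buy(price=104, qty=3): fills=none; bids=[#6:3@104 #1:5@103 #5:3@103 #2:8@97] asks=[-]
After op 7 [order #7] limit_sell(price=103, qty=4): fills=#6x#7:3@104 #1x#7:1@103; bids=[#1:4@103 #5:3@103 #2:8@97] asks=[-]
After op 8 cancel(order #1): fills=none; bids=[#5:3@103 #2:8@97] asks=[-]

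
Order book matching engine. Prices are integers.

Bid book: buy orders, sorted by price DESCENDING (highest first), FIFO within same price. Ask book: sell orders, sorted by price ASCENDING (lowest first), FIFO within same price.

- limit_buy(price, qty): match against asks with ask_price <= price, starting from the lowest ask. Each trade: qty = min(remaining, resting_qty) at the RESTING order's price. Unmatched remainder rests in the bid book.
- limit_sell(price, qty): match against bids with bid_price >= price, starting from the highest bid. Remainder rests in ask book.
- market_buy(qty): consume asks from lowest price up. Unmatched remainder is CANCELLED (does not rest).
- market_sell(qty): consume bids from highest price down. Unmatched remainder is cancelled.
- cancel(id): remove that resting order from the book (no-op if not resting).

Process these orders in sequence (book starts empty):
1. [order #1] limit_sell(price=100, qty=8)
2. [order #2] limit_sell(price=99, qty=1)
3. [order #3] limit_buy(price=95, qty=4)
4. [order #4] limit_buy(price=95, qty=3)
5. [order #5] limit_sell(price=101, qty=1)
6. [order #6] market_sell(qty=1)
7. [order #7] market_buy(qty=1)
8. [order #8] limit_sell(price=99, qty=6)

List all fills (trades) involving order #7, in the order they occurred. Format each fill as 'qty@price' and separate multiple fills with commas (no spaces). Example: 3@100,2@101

After op 1 [order #1] limit_sell(price=100, qty=8): fills=none; bids=[-] asks=[#1:8@100]
After op 2 [order #2] limit_sell(price=99, qty=1): fills=none; bids=[-] asks=[#2:1@99 #1:8@100]
After op 3 [order #3] limit_buy(price=95, qty=4): fills=none; bids=[#3:4@95] asks=[#2:1@99 #1:8@100]
After op 4 [order #4] limit_buy(price=95, qty=3): fills=none; bids=[#3:4@95 #4:3@95] asks=[#2:1@99 #1:8@100]
After op 5 [order #5] limit_sell(price=101, qty=1): fills=none; bids=[#3:4@95 #4:3@95] asks=[#2:1@99 #1:8@100 #5:1@101]
After op 6 [order #6] market_sell(qty=1): fills=#3x#6:1@95; bids=[#3:3@95 #4:3@95] asks=[#2:1@99 #1:8@100 #5:1@101]
After op 7 [order #7] market_buy(qty=1): fills=#7x#2:1@99; bids=[#3:3@95 #4:3@95] asks=[#1:8@100 #5:1@101]
After op 8 [order #8] limit_sell(price=99, qty=6): fills=none; bids=[#3:3@95 #4:3@95] asks=[#8:6@99 #1:8@100 #5:1@101]

Answer: 1@99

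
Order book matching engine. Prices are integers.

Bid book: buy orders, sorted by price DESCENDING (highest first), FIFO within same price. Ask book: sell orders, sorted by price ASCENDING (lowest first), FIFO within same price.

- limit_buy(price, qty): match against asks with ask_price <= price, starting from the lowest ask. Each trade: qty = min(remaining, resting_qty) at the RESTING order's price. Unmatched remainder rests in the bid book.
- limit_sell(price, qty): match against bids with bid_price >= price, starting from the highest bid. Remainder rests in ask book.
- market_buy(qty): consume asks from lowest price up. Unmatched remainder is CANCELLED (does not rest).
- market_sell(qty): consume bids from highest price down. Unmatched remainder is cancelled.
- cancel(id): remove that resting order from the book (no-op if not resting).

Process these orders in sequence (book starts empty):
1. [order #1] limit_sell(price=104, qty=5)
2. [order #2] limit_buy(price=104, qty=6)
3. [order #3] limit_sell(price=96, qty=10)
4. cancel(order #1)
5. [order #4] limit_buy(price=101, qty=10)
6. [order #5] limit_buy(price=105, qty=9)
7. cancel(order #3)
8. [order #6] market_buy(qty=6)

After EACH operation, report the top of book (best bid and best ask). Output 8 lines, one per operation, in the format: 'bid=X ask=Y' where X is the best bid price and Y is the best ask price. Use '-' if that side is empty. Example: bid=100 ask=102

After op 1 [order #1] limit_sell(price=104, qty=5): fills=none; bids=[-] asks=[#1:5@104]
After op 2 [order #2] limit_buy(price=104, qty=6): fills=#2x#1:5@104; bids=[#2:1@104] asks=[-]
After op 3 [order #3] limit_sell(price=96, qty=10): fills=#2x#3:1@104; bids=[-] asks=[#3:9@96]
After op 4 cancel(order #1): fills=none; bids=[-] asks=[#3:9@96]
After op 5 [order #4] limit_buy(price=101, qty=10): fills=#4x#3:9@96; bids=[#4:1@101] asks=[-]
After op 6 [order #5] limit_buy(price=105, qty=9): fills=none; bids=[#5:9@105 #4:1@101] asks=[-]
After op 7 cancel(order #3): fills=none; bids=[#5:9@105 #4:1@101] asks=[-]
After op 8 [order #6] market_buy(qty=6): fills=none; bids=[#5:9@105 #4:1@101] asks=[-]

Answer: bid=- ask=104
bid=104 ask=-
bid=- ask=96
bid=- ask=96
bid=101 ask=-
bid=105 ask=-
bid=105 ask=-
bid=105 ask=-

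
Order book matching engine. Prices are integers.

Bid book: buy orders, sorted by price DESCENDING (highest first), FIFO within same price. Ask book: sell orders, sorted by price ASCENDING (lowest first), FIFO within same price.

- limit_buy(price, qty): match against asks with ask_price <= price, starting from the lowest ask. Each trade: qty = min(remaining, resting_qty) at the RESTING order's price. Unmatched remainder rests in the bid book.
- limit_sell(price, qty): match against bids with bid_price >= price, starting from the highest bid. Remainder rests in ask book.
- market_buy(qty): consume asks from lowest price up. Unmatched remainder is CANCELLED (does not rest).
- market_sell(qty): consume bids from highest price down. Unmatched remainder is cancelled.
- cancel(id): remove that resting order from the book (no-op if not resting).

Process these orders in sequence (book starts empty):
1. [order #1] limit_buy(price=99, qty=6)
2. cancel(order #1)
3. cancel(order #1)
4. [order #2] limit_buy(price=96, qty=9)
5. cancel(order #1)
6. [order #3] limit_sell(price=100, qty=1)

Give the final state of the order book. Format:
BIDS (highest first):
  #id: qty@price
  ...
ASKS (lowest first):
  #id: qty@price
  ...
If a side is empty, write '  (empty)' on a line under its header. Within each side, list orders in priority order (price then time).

Answer: BIDS (highest first):
  #2: 9@96
ASKS (lowest first):
  #3: 1@100

Derivation:
After op 1 [order #1] limit_buy(price=99, qty=6): fills=none; bids=[#1:6@99] asks=[-]
After op 2 cancel(order #1): fills=none; bids=[-] asks=[-]
After op 3 cancel(order #1): fills=none; bids=[-] asks=[-]
After op 4 [order #2] limit_buy(price=96, qty=9): fills=none; bids=[#2:9@96] asks=[-]
After op 5 cancel(order #1): fills=none; bids=[#2:9@96] asks=[-]
After op 6 [order #3] limit_sell(price=100, qty=1): fills=none; bids=[#2:9@96] asks=[#3:1@100]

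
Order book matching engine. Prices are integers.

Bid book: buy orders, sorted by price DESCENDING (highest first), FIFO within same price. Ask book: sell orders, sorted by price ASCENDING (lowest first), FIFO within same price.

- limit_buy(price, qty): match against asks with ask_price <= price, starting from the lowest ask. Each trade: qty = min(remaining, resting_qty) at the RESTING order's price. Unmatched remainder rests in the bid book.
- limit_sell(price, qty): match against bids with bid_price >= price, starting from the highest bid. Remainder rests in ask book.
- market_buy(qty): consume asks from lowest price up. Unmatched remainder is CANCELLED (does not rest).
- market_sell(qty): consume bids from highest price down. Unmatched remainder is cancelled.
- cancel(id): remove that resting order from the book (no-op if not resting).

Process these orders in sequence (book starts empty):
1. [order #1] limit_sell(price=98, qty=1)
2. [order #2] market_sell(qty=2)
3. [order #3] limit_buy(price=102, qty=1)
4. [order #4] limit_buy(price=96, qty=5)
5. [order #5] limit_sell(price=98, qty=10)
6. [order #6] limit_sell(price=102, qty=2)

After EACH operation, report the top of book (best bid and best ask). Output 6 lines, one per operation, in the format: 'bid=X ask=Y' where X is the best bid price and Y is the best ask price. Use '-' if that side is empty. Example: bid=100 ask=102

Answer: bid=- ask=98
bid=- ask=98
bid=- ask=-
bid=96 ask=-
bid=96 ask=98
bid=96 ask=98

Derivation:
After op 1 [order #1] limit_sell(price=98, qty=1): fills=none; bids=[-] asks=[#1:1@98]
After op 2 [order #2] market_sell(qty=2): fills=none; bids=[-] asks=[#1:1@98]
After op 3 [order #3] limit_buy(price=102, qty=1): fills=#3x#1:1@98; bids=[-] asks=[-]
After op 4 [order #4] limit_buy(price=96, qty=5): fills=none; bids=[#4:5@96] asks=[-]
After op 5 [order #5] limit_sell(price=98, qty=10): fills=none; bids=[#4:5@96] asks=[#5:10@98]
After op 6 [order #6] limit_sell(price=102, qty=2): fills=none; bids=[#4:5@96] asks=[#5:10@98 #6:2@102]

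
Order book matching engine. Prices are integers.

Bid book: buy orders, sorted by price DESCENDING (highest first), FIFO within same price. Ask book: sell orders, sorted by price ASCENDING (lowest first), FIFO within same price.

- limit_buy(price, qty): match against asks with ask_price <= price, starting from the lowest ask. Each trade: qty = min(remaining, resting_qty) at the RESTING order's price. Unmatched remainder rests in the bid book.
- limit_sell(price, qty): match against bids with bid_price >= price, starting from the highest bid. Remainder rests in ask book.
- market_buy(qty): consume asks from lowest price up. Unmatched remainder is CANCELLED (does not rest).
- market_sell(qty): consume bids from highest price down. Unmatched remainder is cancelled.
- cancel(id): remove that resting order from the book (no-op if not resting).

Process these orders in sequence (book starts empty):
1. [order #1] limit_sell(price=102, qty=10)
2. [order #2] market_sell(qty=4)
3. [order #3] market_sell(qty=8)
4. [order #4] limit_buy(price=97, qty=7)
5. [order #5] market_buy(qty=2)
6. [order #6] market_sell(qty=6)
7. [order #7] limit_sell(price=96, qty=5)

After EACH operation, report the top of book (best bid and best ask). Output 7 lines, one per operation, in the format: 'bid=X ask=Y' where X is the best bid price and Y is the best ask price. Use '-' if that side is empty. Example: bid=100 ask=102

Answer: bid=- ask=102
bid=- ask=102
bid=- ask=102
bid=97 ask=102
bid=97 ask=102
bid=97 ask=102
bid=- ask=96

Derivation:
After op 1 [order #1] limit_sell(price=102, qty=10): fills=none; bids=[-] asks=[#1:10@102]
After op 2 [order #2] market_sell(qty=4): fills=none; bids=[-] asks=[#1:10@102]
After op 3 [order #3] market_sell(qty=8): fills=none; bids=[-] asks=[#1:10@102]
After op 4 [order #4] limit_buy(price=97, qty=7): fills=none; bids=[#4:7@97] asks=[#1:10@102]
After op 5 [order #5] market_buy(qty=2): fills=#5x#1:2@102; bids=[#4:7@97] asks=[#1:8@102]
After op 6 [order #6] market_sell(qty=6): fills=#4x#6:6@97; bids=[#4:1@97] asks=[#1:8@102]
After op 7 [order #7] limit_sell(price=96, qty=5): fills=#4x#7:1@97; bids=[-] asks=[#7:4@96 #1:8@102]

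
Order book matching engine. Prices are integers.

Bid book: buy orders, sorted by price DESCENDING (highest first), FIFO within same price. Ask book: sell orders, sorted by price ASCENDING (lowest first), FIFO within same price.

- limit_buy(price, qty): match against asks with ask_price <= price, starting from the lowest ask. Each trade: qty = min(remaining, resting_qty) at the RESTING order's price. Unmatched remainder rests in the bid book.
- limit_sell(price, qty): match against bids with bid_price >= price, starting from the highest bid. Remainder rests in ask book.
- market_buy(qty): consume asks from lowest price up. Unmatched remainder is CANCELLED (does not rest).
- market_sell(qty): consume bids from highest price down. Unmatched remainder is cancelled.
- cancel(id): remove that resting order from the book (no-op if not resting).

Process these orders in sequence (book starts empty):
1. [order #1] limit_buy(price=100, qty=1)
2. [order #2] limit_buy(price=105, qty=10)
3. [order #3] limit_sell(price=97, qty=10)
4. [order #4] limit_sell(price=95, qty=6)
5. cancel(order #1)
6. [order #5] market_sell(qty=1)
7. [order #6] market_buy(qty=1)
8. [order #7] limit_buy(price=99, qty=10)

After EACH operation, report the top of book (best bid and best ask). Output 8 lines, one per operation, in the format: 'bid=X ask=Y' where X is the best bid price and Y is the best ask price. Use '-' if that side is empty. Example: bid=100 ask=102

Answer: bid=100 ask=-
bid=105 ask=-
bid=100 ask=-
bid=- ask=95
bid=- ask=95
bid=- ask=95
bid=- ask=95
bid=99 ask=-

Derivation:
After op 1 [order #1] limit_buy(price=100, qty=1): fills=none; bids=[#1:1@100] asks=[-]
After op 2 [order #2] limit_buy(price=105, qty=10): fills=none; bids=[#2:10@105 #1:1@100] asks=[-]
After op 3 [order #3] limit_sell(price=97, qty=10): fills=#2x#3:10@105; bids=[#1:1@100] asks=[-]
After op 4 [order #4] limit_sell(price=95, qty=6): fills=#1x#4:1@100; bids=[-] asks=[#4:5@95]
After op 5 cancel(order #1): fills=none; bids=[-] asks=[#4:5@95]
After op 6 [order #5] market_sell(qty=1): fills=none; bids=[-] asks=[#4:5@95]
After op 7 [order #6] market_buy(qty=1): fills=#6x#4:1@95; bids=[-] asks=[#4:4@95]
After op 8 [order #7] limit_buy(price=99, qty=10): fills=#7x#4:4@95; bids=[#7:6@99] asks=[-]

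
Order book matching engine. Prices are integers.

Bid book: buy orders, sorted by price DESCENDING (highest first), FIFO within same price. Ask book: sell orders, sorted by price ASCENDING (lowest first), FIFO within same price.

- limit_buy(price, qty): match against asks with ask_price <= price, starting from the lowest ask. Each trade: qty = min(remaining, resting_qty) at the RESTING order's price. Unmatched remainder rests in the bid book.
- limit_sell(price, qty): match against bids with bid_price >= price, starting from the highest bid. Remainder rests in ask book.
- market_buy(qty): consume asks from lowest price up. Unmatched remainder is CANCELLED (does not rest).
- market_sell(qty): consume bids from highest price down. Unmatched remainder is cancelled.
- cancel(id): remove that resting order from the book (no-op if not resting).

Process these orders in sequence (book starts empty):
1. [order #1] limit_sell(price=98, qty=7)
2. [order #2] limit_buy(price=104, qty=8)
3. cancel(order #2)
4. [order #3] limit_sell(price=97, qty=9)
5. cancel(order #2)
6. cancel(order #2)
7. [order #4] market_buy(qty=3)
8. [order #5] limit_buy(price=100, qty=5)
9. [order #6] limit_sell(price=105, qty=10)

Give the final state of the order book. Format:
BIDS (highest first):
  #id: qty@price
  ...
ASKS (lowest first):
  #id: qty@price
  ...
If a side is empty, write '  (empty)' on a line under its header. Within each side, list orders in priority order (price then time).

Answer: BIDS (highest first):
  (empty)
ASKS (lowest first):
  #3: 1@97
  #6: 10@105

Derivation:
After op 1 [order #1] limit_sell(price=98, qty=7): fills=none; bids=[-] asks=[#1:7@98]
After op 2 [order #2] limit_buy(price=104, qty=8): fills=#2x#1:7@98; bids=[#2:1@104] asks=[-]
After op 3 cancel(order #2): fills=none; bids=[-] asks=[-]
After op 4 [order #3] limit_sell(price=97, qty=9): fills=none; bids=[-] asks=[#3:9@97]
After op 5 cancel(order #2): fills=none; bids=[-] asks=[#3:9@97]
After op 6 cancel(order #2): fills=none; bids=[-] asks=[#3:9@97]
After op 7 [order #4] market_buy(qty=3): fills=#4x#3:3@97; bids=[-] asks=[#3:6@97]
After op 8 [order #5] limit_buy(price=100, qty=5): fills=#5x#3:5@97; bids=[-] asks=[#3:1@97]
After op 9 [order #6] limit_sell(price=105, qty=10): fills=none; bids=[-] asks=[#3:1@97 #6:10@105]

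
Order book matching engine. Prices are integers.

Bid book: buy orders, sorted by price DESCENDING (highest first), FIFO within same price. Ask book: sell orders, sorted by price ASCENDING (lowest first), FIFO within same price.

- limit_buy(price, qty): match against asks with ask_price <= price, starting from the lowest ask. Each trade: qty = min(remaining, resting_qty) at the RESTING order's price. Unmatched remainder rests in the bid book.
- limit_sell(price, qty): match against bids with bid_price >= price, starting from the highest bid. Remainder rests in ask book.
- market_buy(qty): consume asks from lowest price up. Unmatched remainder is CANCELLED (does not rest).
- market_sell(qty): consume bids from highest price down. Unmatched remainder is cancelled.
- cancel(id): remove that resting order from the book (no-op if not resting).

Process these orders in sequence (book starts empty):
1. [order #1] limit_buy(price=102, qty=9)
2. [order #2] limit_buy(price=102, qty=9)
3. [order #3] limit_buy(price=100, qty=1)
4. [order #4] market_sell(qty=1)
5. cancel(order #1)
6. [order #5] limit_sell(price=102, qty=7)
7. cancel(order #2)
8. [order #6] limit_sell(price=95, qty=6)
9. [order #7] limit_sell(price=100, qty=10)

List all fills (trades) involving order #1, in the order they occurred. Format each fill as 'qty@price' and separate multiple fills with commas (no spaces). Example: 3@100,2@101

Answer: 1@102

Derivation:
After op 1 [order #1] limit_buy(price=102, qty=9): fills=none; bids=[#1:9@102] asks=[-]
After op 2 [order #2] limit_buy(price=102, qty=9): fills=none; bids=[#1:9@102 #2:9@102] asks=[-]
After op 3 [order #3] limit_buy(price=100, qty=1): fills=none; bids=[#1:9@102 #2:9@102 #3:1@100] asks=[-]
After op 4 [order #4] market_sell(qty=1): fills=#1x#4:1@102; bids=[#1:8@102 #2:9@102 #3:1@100] asks=[-]
After op 5 cancel(order #1): fills=none; bids=[#2:9@102 #3:1@100] asks=[-]
After op 6 [order #5] limit_sell(price=102, qty=7): fills=#2x#5:7@102; bids=[#2:2@102 #3:1@100] asks=[-]
After op 7 cancel(order #2): fills=none; bids=[#3:1@100] asks=[-]
After op 8 [order #6] limit_sell(price=95, qty=6): fills=#3x#6:1@100; bids=[-] asks=[#6:5@95]
After op 9 [order #7] limit_sell(price=100, qty=10): fills=none; bids=[-] asks=[#6:5@95 #7:10@100]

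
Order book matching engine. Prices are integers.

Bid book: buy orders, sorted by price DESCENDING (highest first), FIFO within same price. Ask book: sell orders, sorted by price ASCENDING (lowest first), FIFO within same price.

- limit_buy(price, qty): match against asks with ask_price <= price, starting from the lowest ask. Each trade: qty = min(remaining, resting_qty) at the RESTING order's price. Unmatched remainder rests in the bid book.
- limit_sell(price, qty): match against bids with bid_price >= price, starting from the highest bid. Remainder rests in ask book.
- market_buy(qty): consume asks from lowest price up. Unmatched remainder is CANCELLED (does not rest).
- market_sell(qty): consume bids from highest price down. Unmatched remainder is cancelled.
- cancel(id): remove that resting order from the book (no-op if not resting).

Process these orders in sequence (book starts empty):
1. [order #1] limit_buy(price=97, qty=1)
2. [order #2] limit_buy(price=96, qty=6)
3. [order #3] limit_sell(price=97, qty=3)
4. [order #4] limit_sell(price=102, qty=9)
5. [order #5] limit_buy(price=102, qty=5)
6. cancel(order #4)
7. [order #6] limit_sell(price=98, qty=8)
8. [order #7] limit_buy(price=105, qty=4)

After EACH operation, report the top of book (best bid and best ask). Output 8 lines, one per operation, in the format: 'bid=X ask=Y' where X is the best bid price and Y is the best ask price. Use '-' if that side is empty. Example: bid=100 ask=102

Answer: bid=97 ask=-
bid=97 ask=-
bid=96 ask=97
bid=96 ask=97
bid=96 ask=102
bid=96 ask=-
bid=96 ask=98
bid=96 ask=98

Derivation:
After op 1 [order #1] limit_buy(price=97, qty=1): fills=none; bids=[#1:1@97] asks=[-]
After op 2 [order #2] limit_buy(price=96, qty=6): fills=none; bids=[#1:1@97 #2:6@96] asks=[-]
After op 3 [order #3] limit_sell(price=97, qty=3): fills=#1x#3:1@97; bids=[#2:6@96] asks=[#3:2@97]
After op 4 [order #4] limit_sell(price=102, qty=9): fills=none; bids=[#2:6@96] asks=[#3:2@97 #4:9@102]
After op 5 [order #5] limit_buy(price=102, qty=5): fills=#5x#3:2@97 #5x#4:3@102; bids=[#2:6@96] asks=[#4:6@102]
After op 6 cancel(order #4): fills=none; bids=[#2:6@96] asks=[-]
After op 7 [order #6] limit_sell(price=98, qty=8): fills=none; bids=[#2:6@96] asks=[#6:8@98]
After op 8 [order #7] limit_buy(price=105, qty=4): fills=#7x#6:4@98; bids=[#2:6@96] asks=[#6:4@98]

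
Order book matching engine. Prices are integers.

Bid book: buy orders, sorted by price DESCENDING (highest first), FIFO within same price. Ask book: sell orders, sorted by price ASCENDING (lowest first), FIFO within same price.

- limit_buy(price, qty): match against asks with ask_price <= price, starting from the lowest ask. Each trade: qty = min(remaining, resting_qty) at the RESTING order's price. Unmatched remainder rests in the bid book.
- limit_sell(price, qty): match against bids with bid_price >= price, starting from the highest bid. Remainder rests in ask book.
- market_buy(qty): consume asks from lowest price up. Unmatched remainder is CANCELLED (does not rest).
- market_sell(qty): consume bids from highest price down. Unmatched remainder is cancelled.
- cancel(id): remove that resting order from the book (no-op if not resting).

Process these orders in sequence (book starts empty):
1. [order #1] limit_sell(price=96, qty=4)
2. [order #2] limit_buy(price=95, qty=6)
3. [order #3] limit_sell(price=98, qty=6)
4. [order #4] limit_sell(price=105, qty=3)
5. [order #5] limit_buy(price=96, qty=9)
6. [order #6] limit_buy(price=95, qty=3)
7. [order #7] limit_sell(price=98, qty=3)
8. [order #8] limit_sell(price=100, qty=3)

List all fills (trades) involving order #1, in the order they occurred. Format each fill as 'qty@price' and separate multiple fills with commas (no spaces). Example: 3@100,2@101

Answer: 4@96

Derivation:
After op 1 [order #1] limit_sell(price=96, qty=4): fills=none; bids=[-] asks=[#1:4@96]
After op 2 [order #2] limit_buy(price=95, qty=6): fills=none; bids=[#2:6@95] asks=[#1:4@96]
After op 3 [order #3] limit_sell(price=98, qty=6): fills=none; bids=[#2:6@95] asks=[#1:4@96 #3:6@98]
After op 4 [order #4] limit_sell(price=105, qty=3): fills=none; bids=[#2:6@95] asks=[#1:4@96 #3:6@98 #4:3@105]
After op 5 [order #5] limit_buy(price=96, qty=9): fills=#5x#1:4@96; bids=[#5:5@96 #2:6@95] asks=[#3:6@98 #4:3@105]
After op 6 [order #6] limit_buy(price=95, qty=3): fills=none; bids=[#5:5@96 #2:6@95 #6:3@95] asks=[#3:6@98 #4:3@105]
After op 7 [order #7] limit_sell(price=98, qty=3): fills=none; bids=[#5:5@96 #2:6@95 #6:3@95] asks=[#3:6@98 #7:3@98 #4:3@105]
After op 8 [order #8] limit_sell(price=100, qty=3): fills=none; bids=[#5:5@96 #2:6@95 #6:3@95] asks=[#3:6@98 #7:3@98 #8:3@100 #4:3@105]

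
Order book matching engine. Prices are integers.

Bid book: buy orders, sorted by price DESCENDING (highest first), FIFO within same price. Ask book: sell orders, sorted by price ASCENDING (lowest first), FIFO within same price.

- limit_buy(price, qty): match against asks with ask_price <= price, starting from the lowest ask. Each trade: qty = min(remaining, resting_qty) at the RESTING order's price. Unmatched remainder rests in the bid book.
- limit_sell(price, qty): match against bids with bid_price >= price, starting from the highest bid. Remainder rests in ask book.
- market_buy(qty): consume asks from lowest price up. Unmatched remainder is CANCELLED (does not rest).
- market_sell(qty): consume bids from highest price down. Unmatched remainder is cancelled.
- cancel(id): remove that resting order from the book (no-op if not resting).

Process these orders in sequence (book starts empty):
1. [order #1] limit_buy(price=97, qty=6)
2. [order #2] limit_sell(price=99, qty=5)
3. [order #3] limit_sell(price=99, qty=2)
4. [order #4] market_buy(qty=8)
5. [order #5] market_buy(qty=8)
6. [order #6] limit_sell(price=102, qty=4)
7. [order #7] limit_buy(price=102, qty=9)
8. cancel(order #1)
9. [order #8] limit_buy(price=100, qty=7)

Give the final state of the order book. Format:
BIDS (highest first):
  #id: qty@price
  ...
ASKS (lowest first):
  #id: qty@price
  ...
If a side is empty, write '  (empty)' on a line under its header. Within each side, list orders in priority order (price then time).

Answer: BIDS (highest first):
  #7: 5@102
  #8: 7@100
ASKS (lowest first):
  (empty)

Derivation:
After op 1 [order #1] limit_buy(price=97, qty=6): fills=none; bids=[#1:6@97] asks=[-]
After op 2 [order #2] limit_sell(price=99, qty=5): fills=none; bids=[#1:6@97] asks=[#2:5@99]
After op 3 [order #3] limit_sell(price=99, qty=2): fills=none; bids=[#1:6@97] asks=[#2:5@99 #3:2@99]
After op 4 [order #4] market_buy(qty=8): fills=#4x#2:5@99 #4x#3:2@99; bids=[#1:6@97] asks=[-]
After op 5 [order #5] market_buy(qty=8): fills=none; bids=[#1:6@97] asks=[-]
After op 6 [order #6] limit_sell(price=102, qty=4): fills=none; bids=[#1:6@97] asks=[#6:4@102]
After op 7 [order #7] limit_buy(price=102, qty=9): fills=#7x#6:4@102; bids=[#7:5@102 #1:6@97] asks=[-]
After op 8 cancel(order #1): fills=none; bids=[#7:5@102] asks=[-]
After op 9 [order #8] limit_buy(price=100, qty=7): fills=none; bids=[#7:5@102 #8:7@100] asks=[-]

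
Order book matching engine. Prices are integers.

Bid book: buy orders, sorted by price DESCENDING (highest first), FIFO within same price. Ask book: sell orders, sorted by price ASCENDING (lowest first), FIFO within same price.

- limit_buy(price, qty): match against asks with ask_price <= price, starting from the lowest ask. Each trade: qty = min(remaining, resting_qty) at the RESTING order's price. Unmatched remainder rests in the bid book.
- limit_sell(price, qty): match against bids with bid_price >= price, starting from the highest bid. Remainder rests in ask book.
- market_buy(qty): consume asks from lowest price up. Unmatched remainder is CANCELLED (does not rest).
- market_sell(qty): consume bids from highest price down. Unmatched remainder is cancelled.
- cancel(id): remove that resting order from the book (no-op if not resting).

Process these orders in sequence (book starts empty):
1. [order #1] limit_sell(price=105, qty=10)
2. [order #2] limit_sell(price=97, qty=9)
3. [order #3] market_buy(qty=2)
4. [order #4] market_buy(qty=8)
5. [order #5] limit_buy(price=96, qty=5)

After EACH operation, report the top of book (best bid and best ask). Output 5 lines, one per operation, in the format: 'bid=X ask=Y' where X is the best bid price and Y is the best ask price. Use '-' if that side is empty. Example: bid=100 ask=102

Answer: bid=- ask=105
bid=- ask=97
bid=- ask=97
bid=- ask=105
bid=96 ask=105

Derivation:
After op 1 [order #1] limit_sell(price=105, qty=10): fills=none; bids=[-] asks=[#1:10@105]
After op 2 [order #2] limit_sell(price=97, qty=9): fills=none; bids=[-] asks=[#2:9@97 #1:10@105]
After op 3 [order #3] market_buy(qty=2): fills=#3x#2:2@97; bids=[-] asks=[#2:7@97 #1:10@105]
After op 4 [order #4] market_buy(qty=8): fills=#4x#2:7@97 #4x#1:1@105; bids=[-] asks=[#1:9@105]
After op 5 [order #5] limit_buy(price=96, qty=5): fills=none; bids=[#5:5@96] asks=[#1:9@105]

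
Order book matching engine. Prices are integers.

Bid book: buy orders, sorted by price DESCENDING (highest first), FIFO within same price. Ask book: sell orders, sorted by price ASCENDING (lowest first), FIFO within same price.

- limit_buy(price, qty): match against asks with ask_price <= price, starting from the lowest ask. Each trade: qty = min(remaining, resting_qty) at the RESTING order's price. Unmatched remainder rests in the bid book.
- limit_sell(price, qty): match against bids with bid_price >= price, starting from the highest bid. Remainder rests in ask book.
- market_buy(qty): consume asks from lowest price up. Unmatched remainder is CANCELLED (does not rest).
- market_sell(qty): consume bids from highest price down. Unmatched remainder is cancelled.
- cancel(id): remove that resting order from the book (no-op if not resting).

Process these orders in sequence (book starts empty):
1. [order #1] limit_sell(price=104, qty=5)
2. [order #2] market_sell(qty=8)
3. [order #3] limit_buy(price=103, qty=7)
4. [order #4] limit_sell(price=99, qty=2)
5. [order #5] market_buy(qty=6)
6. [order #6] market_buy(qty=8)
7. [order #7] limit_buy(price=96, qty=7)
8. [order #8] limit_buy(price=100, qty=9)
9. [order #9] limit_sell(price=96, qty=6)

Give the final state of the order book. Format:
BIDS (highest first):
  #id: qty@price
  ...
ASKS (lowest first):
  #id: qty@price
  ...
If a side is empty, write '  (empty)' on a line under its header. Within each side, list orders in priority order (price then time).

Answer: BIDS (highest first):
  #8: 8@100
  #7: 7@96
ASKS (lowest first):
  (empty)

Derivation:
After op 1 [order #1] limit_sell(price=104, qty=5): fills=none; bids=[-] asks=[#1:5@104]
After op 2 [order #2] market_sell(qty=8): fills=none; bids=[-] asks=[#1:5@104]
After op 3 [order #3] limit_buy(price=103, qty=7): fills=none; bids=[#3:7@103] asks=[#1:5@104]
After op 4 [order #4] limit_sell(price=99, qty=2): fills=#3x#4:2@103; bids=[#3:5@103] asks=[#1:5@104]
After op 5 [order #5] market_buy(qty=6): fills=#5x#1:5@104; bids=[#3:5@103] asks=[-]
After op 6 [order #6] market_buy(qty=8): fills=none; bids=[#3:5@103] asks=[-]
After op 7 [order #7] limit_buy(price=96, qty=7): fills=none; bids=[#3:5@103 #7:7@96] asks=[-]
After op 8 [order #8] limit_buy(price=100, qty=9): fills=none; bids=[#3:5@103 #8:9@100 #7:7@96] asks=[-]
After op 9 [order #9] limit_sell(price=96, qty=6): fills=#3x#9:5@103 #8x#9:1@100; bids=[#8:8@100 #7:7@96] asks=[-]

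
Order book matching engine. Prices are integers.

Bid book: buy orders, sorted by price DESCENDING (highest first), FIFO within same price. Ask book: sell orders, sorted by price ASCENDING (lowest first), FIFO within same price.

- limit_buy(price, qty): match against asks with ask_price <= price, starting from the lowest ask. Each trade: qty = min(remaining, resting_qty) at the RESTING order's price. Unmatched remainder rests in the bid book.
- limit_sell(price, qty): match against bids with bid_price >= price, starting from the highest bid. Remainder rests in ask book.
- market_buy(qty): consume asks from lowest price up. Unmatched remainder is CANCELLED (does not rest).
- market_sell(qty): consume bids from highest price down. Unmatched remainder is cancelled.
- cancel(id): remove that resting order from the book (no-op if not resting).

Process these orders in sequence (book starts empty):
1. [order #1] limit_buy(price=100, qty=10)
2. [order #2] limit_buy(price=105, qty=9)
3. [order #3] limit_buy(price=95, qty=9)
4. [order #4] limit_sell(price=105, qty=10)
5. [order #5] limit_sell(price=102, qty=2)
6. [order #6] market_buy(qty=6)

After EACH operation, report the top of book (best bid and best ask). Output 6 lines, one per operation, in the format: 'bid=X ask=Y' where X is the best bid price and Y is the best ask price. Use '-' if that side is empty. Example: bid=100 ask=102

Answer: bid=100 ask=-
bid=105 ask=-
bid=105 ask=-
bid=100 ask=105
bid=100 ask=102
bid=100 ask=-

Derivation:
After op 1 [order #1] limit_buy(price=100, qty=10): fills=none; bids=[#1:10@100] asks=[-]
After op 2 [order #2] limit_buy(price=105, qty=9): fills=none; bids=[#2:9@105 #1:10@100] asks=[-]
After op 3 [order #3] limit_buy(price=95, qty=9): fills=none; bids=[#2:9@105 #1:10@100 #3:9@95] asks=[-]
After op 4 [order #4] limit_sell(price=105, qty=10): fills=#2x#4:9@105; bids=[#1:10@100 #3:9@95] asks=[#4:1@105]
After op 5 [order #5] limit_sell(price=102, qty=2): fills=none; bids=[#1:10@100 #3:9@95] asks=[#5:2@102 #4:1@105]
After op 6 [order #6] market_buy(qty=6): fills=#6x#5:2@102 #6x#4:1@105; bids=[#1:10@100 #3:9@95] asks=[-]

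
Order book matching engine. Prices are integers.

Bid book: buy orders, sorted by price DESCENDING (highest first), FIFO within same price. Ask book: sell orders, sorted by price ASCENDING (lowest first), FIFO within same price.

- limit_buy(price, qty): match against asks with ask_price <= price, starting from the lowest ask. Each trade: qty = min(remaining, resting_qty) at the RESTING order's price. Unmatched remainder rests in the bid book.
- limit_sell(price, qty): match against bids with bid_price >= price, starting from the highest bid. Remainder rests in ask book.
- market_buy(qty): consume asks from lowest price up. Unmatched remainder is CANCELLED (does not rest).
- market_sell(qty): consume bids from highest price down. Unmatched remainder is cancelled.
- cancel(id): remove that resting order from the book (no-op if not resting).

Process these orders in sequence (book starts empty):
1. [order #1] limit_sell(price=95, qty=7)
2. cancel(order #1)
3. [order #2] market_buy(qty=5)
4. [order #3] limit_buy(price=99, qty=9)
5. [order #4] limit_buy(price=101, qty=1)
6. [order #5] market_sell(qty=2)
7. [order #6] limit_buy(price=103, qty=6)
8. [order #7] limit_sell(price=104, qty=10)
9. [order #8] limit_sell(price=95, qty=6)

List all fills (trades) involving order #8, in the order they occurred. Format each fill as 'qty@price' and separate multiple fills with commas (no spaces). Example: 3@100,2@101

Answer: 6@103

Derivation:
After op 1 [order #1] limit_sell(price=95, qty=7): fills=none; bids=[-] asks=[#1:7@95]
After op 2 cancel(order #1): fills=none; bids=[-] asks=[-]
After op 3 [order #2] market_buy(qty=5): fills=none; bids=[-] asks=[-]
After op 4 [order #3] limit_buy(price=99, qty=9): fills=none; bids=[#3:9@99] asks=[-]
After op 5 [order #4] limit_buy(price=101, qty=1): fills=none; bids=[#4:1@101 #3:9@99] asks=[-]
After op 6 [order #5] market_sell(qty=2): fills=#4x#5:1@101 #3x#5:1@99; bids=[#3:8@99] asks=[-]
After op 7 [order #6] limit_buy(price=103, qty=6): fills=none; bids=[#6:6@103 #3:8@99] asks=[-]
After op 8 [order #7] limit_sell(price=104, qty=10): fills=none; bids=[#6:6@103 #3:8@99] asks=[#7:10@104]
After op 9 [order #8] limit_sell(price=95, qty=6): fills=#6x#8:6@103; bids=[#3:8@99] asks=[#7:10@104]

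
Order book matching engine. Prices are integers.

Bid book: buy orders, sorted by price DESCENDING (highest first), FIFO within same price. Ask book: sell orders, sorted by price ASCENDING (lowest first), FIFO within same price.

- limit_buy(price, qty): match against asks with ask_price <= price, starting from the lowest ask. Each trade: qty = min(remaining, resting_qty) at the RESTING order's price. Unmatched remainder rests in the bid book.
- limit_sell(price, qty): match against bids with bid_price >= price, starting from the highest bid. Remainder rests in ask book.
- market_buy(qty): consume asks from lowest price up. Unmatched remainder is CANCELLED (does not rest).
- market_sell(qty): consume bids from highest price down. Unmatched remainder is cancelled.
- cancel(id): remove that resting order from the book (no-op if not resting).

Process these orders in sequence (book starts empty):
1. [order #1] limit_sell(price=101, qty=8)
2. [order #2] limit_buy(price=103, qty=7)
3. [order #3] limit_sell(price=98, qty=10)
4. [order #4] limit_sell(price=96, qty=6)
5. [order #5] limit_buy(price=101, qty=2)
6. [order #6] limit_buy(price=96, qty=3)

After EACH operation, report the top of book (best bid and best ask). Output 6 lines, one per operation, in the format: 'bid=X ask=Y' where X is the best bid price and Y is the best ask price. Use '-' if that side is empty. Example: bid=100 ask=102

Answer: bid=- ask=101
bid=- ask=101
bid=- ask=98
bid=- ask=96
bid=- ask=96
bid=- ask=96

Derivation:
After op 1 [order #1] limit_sell(price=101, qty=8): fills=none; bids=[-] asks=[#1:8@101]
After op 2 [order #2] limit_buy(price=103, qty=7): fills=#2x#1:7@101; bids=[-] asks=[#1:1@101]
After op 3 [order #3] limit_sell(price=98, qty=10): fills=none; bids=[-] asks=[#3:10@98 #1:1@101]
After op 4 [order #4] limit_sell(price=96, qty=6): fills=none; bids=[-] asks=[#4:6@96 #3:10@98 #1:1@101]
After op 5 [order #5] limit_buy(price=101, qty=2): fills=#5x#4:2@96; bids=[-] asks=[#4:4@96 #3:10@98 #1:1@101]
After op 6 [order #6] limit_buy(price=96, qty=3): fills=#6x#4:3@96; bids=[-] asks=[#4:1@96 #3:10@98 #1:1@101]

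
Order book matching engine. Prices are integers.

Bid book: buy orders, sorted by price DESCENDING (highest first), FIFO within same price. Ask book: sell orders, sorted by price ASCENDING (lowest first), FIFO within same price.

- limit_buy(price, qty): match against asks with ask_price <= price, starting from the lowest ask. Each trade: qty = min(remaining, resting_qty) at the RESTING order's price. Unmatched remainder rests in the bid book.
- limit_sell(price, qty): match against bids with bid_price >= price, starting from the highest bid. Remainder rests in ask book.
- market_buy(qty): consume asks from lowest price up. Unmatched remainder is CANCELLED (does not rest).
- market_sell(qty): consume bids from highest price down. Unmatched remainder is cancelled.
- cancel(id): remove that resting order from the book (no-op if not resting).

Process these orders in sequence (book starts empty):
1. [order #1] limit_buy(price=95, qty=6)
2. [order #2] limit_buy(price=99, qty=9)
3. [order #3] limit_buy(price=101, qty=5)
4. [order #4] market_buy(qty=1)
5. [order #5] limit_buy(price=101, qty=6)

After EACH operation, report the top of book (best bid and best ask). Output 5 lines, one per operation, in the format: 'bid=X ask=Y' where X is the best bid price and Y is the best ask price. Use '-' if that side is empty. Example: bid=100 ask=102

Answer: bid=95 ask=-
bid=99 ask=-
bid=101 ask=-
bid=101 ask=-
bid=101 ask=-

Derivation:
After op 1 [order #1] limit_buy(price=95, qty=6): fills=none; bids=[#1:6@95] asks=[-]
After op 2 [order #2] limit_buy(price=99, qty=9): fills=none; bids=[#2:9@99 #1:6@95] asks=[-]
After op 3 [order #3] limit_buy(price=101, qty=5): fills=none; bids=[#3:5@101 #2:9@99 #1:6@95] asks=[-]
After op 4 [order #4] market_buy(qty=1): fills=none; bids=[#3:5@101 #2:9@99 #1:6@95] asks=[-]
After op 5 [order #5] limit_buy(price=101, qty=6): fills=none; bids=[#3:5@101 #5:6@101 #2:9@99 #1:6@95] asks=[-]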